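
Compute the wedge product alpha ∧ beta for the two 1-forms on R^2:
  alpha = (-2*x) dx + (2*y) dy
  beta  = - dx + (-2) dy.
alpha ∧ beta = (4*x + 2*y) dx ∧ dy

Distribute the wedge, using dx_i ∧ dx_j = -dx_j ∧ dx_i and dx_i ∧ dx_i = 0. For each pair (i, j) with i < j, the coefficient of dx_i ∧ dx_j in alpha ∧ beta is (alpha_i * beta_j - alpha_j * beta_i). Collecting: alpha ∧ beta = (4*x + 2*y) dx ∧ dy.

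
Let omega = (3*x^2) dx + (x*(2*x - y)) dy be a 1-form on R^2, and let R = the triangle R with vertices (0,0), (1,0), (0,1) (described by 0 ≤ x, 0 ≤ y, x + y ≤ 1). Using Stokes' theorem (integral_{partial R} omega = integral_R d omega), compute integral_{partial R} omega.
integral_(partial R) omega = 1/2

Stokes: integral_partial_R omega = integral_R d omega with d omega = (∂Q/∂x - ∂P/∂y) dx ∧ dy.
  ∂Q/∂x = 4*x - y
  ∂P/∂y = 0
  integrand = ∂Q/∂x - ∂P/∂y = 4*x - y.
Integrating over R: integral_0^1 integral_0^{1-x} (4*x - y) dy dx = 1/2.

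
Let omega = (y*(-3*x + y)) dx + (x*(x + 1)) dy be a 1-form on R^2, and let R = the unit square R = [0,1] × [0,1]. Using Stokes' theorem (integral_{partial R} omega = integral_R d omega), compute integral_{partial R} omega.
integral_(partial R) omega = 5/2

Stokes: integral_partial_R omega = integral_R d omega with d omega = (∂Q/∂x - ∂P/∂y) dx ∧ dy.
  ∂Q/∂x = 2*x + 1
  ∂P/∂y = -3*x + 2*y
  integrand = ∂Q/∂x - ∂P/∂y = 5*x - 2*y + 1.
Integrating over R: integral_0^1 integral_0^1 (5*x - 2*y + 1) dx dy = 5/2.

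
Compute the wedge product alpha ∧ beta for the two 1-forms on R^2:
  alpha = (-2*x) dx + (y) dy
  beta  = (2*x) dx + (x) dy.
alpha ∧ beta = (-2*x*(x + y)) dx ∧ dy

Distribute the wedge, using dx_i ∧ dx_j = -dx_j ∧ dx_i and dx_i ∧ dx_i = 0. For each pair (i, j) with i < j, the coefficient of dx_i ∧ dx_j in alpha ∧ beta is (alpha_i * beta_j - alpha_j * beta_i). Collecting: alpha ∧ beta = (-2*x*(x + y)) dx ∧ dy.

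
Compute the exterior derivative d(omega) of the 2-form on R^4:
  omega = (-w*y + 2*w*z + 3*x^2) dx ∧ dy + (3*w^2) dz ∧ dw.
d(omega) = (2*w) dx ∧ dy ∧ dz + (-y + 2*z) dx ∧ dy ∧ dw

For a 2-form omega = sum_{i<j} g_{ij} dx_i ∧ dx_j, the exterior derivative is
  d(omega) = sum_{i<j} d(g_{ij}) ∧ dx_i ∧ dx_j = sum_{i<j, k} (∂g_{ij}/∂x_k) dx_k ∧ dx_i ∧ dx_j.
Expand each term, using dx_k ∧ dx_i ∧ dx_j = sgn(permutation) dx_{(a)} ∧ dx_{(b)} ∧ dx_{(c)} with (a < b < c) sorted:
  d(-w*y + 2*w*z + 3*x^2) includes (∂/∂z)(-w*y + 2*w*z + 3*x^2) dz = (2*w) dz, which multiplied by dx ∧ dy gives (2*w) dx ∧ dy ∧ dz
  d(-w*y + 2*w*z + 3*x^2) includes (∂/∂w)(-w*y + 2*w*z + 3*x^2) dw = (-y + 2*z) dw, which multiplied by dx ∧ dy gives (-y + 2*z) dx ∧ dy ∧ dw
Collecting like 3-forms: d(omega) = (2*w) dx ∧ dy ∧ dz + (-y + 2*z) dx ∧ dy ∧ dw.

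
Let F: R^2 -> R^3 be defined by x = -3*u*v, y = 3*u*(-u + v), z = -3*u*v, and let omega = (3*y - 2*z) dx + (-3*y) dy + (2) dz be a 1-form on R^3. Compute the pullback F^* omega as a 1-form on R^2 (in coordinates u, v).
F^* omega = (-54*u^3 + 108*u^2*v - 72*u*v^2 - 6*v) du + (6*u*(9*u^2 - 12*u*v - 1)) dv

Using F^*(f dg) = (f ∘ F) d(g ∘ F), substitute each coordinate x_i by F_i(u, v) in f_i, and replace dx_i by d F_i = (∂F_i/∂u) du + (∂F_i/∂v) dv.
  For the x component: f_1(F) = 3*u*(-3*u + 5*v); d F_1 = (-3*v) du + (-3*u) dv
  For the y component: f_2(F) = 9*u*(u - v); d F_2 = (-6*u + 3*v) du + (3*u) dv
  For the z component: f_3(F) = 2; d F_3 = (-3*v) du + (-3*u) dv
Combining and collecting du, dv coefficients:
  coeff of du: -54*u^3 + 108*u^2*v - 72*u*v^2 - 6*v
  coeff of dv: 6*u*(9*u^2 - 12*u*v - 1)
F^* omega = (-54*u^3 + 108*u^2*v - 72*u*v^2 - 6*v) du + (6*u*(9*u^2 - 12*u*v - 1)) dv.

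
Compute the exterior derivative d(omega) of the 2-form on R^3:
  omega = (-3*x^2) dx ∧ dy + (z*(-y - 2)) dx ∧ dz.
d(omega) = (z) dx ∧ dy ∧ dz

For a 2-form omega = sum_{i<j} g_{ij} dx_i ∧ dx_j, the exterior derivative is
  d(omega) = sum_{i<j} d(g_{ij}) ∧ dx_i ∧ dx_j = sum_{i<j, k} (∂g_{ij}/∂x_k) dx_k ∧ dx_i ∧ dx_j.
Expand each term, using dx_k ∧ dx_i ∧ dx_j = sgn(permutation) dx_{(a)} ∧ dx_{(b)} ∧ dx_{(c)} with (a < b < c) sorted:
  d(z*(-y - 2)) includes (∂/∂y)(z*(-y - 2)) dy = (-z) dy, which multiplied by dx ∧ dz gives (z) dx ∧ dy ∧ dz
Collecting like 3-forms: d(omega) = (z) dx ∧ dy ∧ dz.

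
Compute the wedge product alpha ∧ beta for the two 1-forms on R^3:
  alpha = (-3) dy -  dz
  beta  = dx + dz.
alpha ∧ beta = (3) dx ∧ dy + (-3) dy ∧ dz + (1) dx ∧ dz

Distribute the wedge, using dx_i ∧ dx_j = -dx_j ∧ dx_i and dx_i ∧ dx_i = 0. For each pair (i, j) with i < j, the coefficient of dx_i ∧ dx_j in alpha ∧ beta is (alpha_i * beta_j - alpha_j * beta_i). Collecting: alpha ∧ beta = (3) dx ∧ dy + (-3) dy ∧ dz + (1) dx ∧ dz.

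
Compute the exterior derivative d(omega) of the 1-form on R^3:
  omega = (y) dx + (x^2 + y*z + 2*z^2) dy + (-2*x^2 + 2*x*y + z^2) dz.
d(omega) = (2*x - 1) dx ∧ dy + (-4*x + 2*y) dx ∧ dz + (2*x - y - 4*z) dy ∧ dz

For a 1-form omega = sum_i f_i dx_i, the exterior derivative is
  d(omega) = sum_{i < j} (∂f_j/∂x_i - ∂f_i/∂x_j) dx_i ∧ dx_j.
  coefficient of dx ∧ dy: ∂f_2/∂x - ∂f_1/∂y = ∂(x^2 + y*z + 2*z^2)/∂x - ∂(y)/∂y = 2*x - 1
  coefficient of dx ∧ dz: ∂f_3/∂x - ∂f_1/∂z = ∂(-2*x^2 + 2*x*y + z^2)/∂x - ∂(y)/∂z = -4*x + 2*y
  coefficient of dy ∧ dz: ∂f_3/∂y - ∂f_2/∂z = ∂(-2*x^2 + 2*x*y + z^2)/∂y - ∂(x^2 + y*z + 2*z^2)/∂z = 2*x - y - 4*z
Assembling: d(omega) = (2*x - 1) dx ∧ dy + (-4*x + 2*y) dx ∧ dz + (2*x - y - 4*z) dy ∧ dz.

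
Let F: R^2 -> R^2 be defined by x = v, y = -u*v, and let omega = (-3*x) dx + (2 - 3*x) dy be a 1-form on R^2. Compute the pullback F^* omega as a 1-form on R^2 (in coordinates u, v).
F^* omega = (v*(3*v - 2)) du + (3*u*v - 2*u - 3*v) dv

Using F^*(f dg) = (f ∘ F) d(g ∘ F), substitute each coordinate x_i by F_i(u, v) in f_i, and replace dx_i by d F_i = (∂F_i/∂u) du + (∂F_i/∂v) dv.
  For the x component: f_1(F) = -3*v; d F_1 = (0) du + (1) dv
  For the y component: f_2(F) = 2 - 3*v; d F_2 = (-v) du + (-u) dv
Combining and collecting du, dv coefficients:
  coeff of du: v*(3*v - 2)
  coeff of dv: 3*u*v - 2*u - 3*v
F^* omega = (v*(3*v - 2)) du + (3*u*v - 2*u - 3*v) dv.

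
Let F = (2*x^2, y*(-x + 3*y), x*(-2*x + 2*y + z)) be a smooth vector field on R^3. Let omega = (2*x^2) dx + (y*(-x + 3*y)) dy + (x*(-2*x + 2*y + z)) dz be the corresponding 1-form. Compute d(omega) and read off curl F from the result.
d(omega) = (2*x) dy ∧ dz + (4*x - 2*y - z) dz ∧ dx + (-y) dx ∧ dy; curl F = (2*x, 4*x - 2*y - z, -y)

d omega = sum_{i<j} (∂f_j/∂x_i - ∂f_i/∂x_j) dx_i ∧ dx_j. Under the identification (dy ∧ dz, dz ∧ dx, dx ∧ dy) ↔ (e_x, e_y, e_z), the coefficients are exactly the components of curl F. Compute:
  ∂R/∂y - ∂Q/∂z = (2*x) - (0) = 2*x
  ∂P/∂z - ∂R/∂x = (0) - (-4*x + 2*y + z) = 4*x - 2*y - z
  ∂Q/∂x - ∂P/∂y = (-y) - (0) = -y.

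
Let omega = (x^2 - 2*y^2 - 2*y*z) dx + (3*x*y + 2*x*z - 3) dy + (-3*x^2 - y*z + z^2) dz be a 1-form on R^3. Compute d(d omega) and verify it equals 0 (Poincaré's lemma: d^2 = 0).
d(d omega) = 0

Step 1: d omega = sum_{i<j} (∂f_j/∂x_i - ∂f_i/∂x_j) dx_i ∧ dx_j:
  coeff of dx ∧ dy: 7*y + 4*z
  coeff of dx ∧ dz: -6*x + 2*y
  coeff of dy ∧ dz: -2*x - z
Step 2: Apply d again to each 2-form coefficient. The only possible 3-form in R^3 is dx ∧ dy ∧ dz, with coefficient
  ∂(coeff of dy∧dz)/∂x - ∂(coeff of dx∧dz)/∂y + ∂(coeff of dx∧dy)/∂z
  = ∂/∂x (-2*x - z) - ∂/∂y (-6*x + 2*y) + ∂/∂z (7*y + 4*z).
Each of these terms simplifies to sums of mixed partials that cancel in pairs. The result is 0 (by equality of mixed partials for smooth functions — Schwarz / Clairaut).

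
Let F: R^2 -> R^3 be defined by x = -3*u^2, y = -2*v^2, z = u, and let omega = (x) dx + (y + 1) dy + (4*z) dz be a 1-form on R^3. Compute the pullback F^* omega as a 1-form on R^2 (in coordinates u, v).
F^* omega = (18*u^3 + 4*u) du + (8*v^3 - 4*v) dv

Using F^*(f dg) = (f ∘ F) d(g ∘ F), substitute each coordinate x_i by F_i(u, v) in f_i, and replace dx_i by d F_i = (∂F_i/∂u) du + (∂F_i/∂v) dv.
  For the x component: f_1(F) = -3*u^2; d F_1 = (-6*u) du + (0) dv
  For the y component: f_2(F) = 1 - 2*v^2; d F_2 = (0) du + (-4*v) dv
  For the z component: f_3(F) = 4*u; d F_3 = (1) du + (0) dv
Combining and collecting du, dv coefficients:
  coeff of du: 18*u^3 + 4*u
  coeff of dv: 8*v^3 - 4*v
F^* omega = (18*u^3 + 4*u) du + (8*v^3 - 4*v) dv.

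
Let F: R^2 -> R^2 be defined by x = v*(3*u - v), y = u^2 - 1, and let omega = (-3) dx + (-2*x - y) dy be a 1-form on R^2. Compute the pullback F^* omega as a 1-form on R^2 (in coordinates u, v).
F^* omega = (-2*u^3 - 12*u^2*v + 4*u*v^2 + 2*u - 9*v) du + (-9*u + 6*v) dv

Using F^*(f dg) = (f ∘ F) d(g ∘ F), substitute each coordinate x_i by F_i(u, v) in f_i, and replace dx_i by d F_i = (∂F_i/∂u) du + (∂F_i/∂v) dv.
  For the x component: f_1(F) = -3; d F_1 = (3*v) du + (3*u - 2*v) dv
  For the y component: f_2(F) = -u^2 - 6*u*v + 2*v^2 + 1; d F_2 = (2*u) du + (0) dv
Combining and collecting du, dv coefficients:
  coeff of du: -2*u^3 - 12*u^2*v + 4*u*v^2 + 2*u - 9*v
  coeff of dv: -9*u + 6*v
F^* omega = (-2*u^3 - 12*u^2*v + 4*u*v^2 + 2*u - 9*v) du + (-9*u + 6*v) dv.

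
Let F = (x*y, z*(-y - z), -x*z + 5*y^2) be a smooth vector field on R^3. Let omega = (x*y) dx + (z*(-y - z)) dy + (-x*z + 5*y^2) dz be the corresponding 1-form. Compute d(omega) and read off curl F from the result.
d(omega) = (11*y + 2*z) dy ∧ dz + (z) dz ∧ dx + (-x) dx ∧ dy; curl F = (11*y + 2*z, z, -x)

d omega = sum_{i<j} (∂f_j/∂x_i - ∂f_i/∂x_j) dx_i ∧ dx_j. Under the identification (dy ∧ dz, dz ∧ dx, dx ∧ dy) ↔ (e_x, e_y, e_z), the coefficients are exactly the components of curl F. Compute:
  ∂R/∂y - ∂Q/∂z = (10*y) - (-y - 2*z) = 11*y + 2*z
  ∂P/∂z - ∂R/∂x = (0) - (-z) = z
  ∂Q/∂x - ∂P/∂y = (0) - (x) = -x.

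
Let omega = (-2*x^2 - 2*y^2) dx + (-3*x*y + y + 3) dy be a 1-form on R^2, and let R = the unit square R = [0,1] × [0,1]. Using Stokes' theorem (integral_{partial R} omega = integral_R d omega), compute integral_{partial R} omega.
integral_(partial R) omega = 1/2

Stokes: integral_partial_R omega = integral_R d omega with d omega = (∂Q/∂x - ∂P/∂y) dx ∧ dy.
  ∂Q/∂x = -3*y
  ∂P/∂y = -4*y
  integrand = ∂Q/∂x - ∂P/∂y = y.
Integrating over R: integral_0^1 integral_0^1 (y) dx dy = 1/2.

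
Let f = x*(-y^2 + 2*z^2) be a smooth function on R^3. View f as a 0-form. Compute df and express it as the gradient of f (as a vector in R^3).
df = (-y^2 + 2*z^2) dx + (-2*x*y) dy + (4*x*z) dz; grad f = (-y^2 + 2*z^2, -2*x*y, 4*x*z)

For a 0-form f, d f = (∂f/∂x) dx + (∂f/∂y) dy + (∂f/∂z) dz. The components of the vector representation are exactly the entries of grad f in Cartesian coordinates:
  ∂f/∂x = -y^2 + 2*z^2
  ∂f/∂y = -2*x*y
  ∂f/∂z = 4*x*z.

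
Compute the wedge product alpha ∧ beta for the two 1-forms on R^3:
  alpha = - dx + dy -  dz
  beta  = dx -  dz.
alpha ∧ beta = (2) dx ∧ dz + (-1) dx ∧ dy + (-1) dy ∧ dz

Distribute the wedge, using dx_i ∧ dx_j = -dx_j ∧ dx_i and dx_i ∧ dx_i = 0. For each pair (i, j) with i < j, the coefficient of dx_i ∧ dx_j in alpha ∧ beta is (alpha_i * beta_j - alpha_j * beta_i). Collecting: alpha ∧ beta = (2) dx ∧ dz + (-1) dx ∧ dy + (-1) dy ∧ dz.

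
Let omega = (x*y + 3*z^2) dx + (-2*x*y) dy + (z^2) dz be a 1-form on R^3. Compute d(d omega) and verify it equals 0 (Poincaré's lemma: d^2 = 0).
d(d omega) = 0

Step 1: d omega = sum_{i<j} (∂f_j/∂x_i - ∂f_i/∂x_j) dx_i ∧ dx_j:
  coeff of dx ∧ dy: -x - 2*y
  coeff of dx ∧ dz: -6*z
  coeff of dy ∧ dz: 0
Step 2: Apply d again to each 2-form coefficient. The only possible 3-form in R^3 is dx ∧ dy ∧ dz, with coefficient
  ∂(coeff of dy∧dz)/∂x - ∂(coeff of dx∧dz)/∂y + ∂(coeff of dx∧dy)/∂z
  = ∂/∂x (0) - ∂/∂y (-6*z) + ∂/∂z (-x - 2*y).
Each of these terms simplifies to sums of mixed partials that cancel in pairs. The result is 0 (by equality of mixed partials for smooth functions — Schwarz / Clairaut).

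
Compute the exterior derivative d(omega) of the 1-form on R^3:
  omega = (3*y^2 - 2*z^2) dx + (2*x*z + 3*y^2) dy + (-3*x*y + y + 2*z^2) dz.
d(omega) = (-6*y + 2*z) dx ∧ dy + (-3*y + 4*z) dx ∧ dz + (1 - 5*x) dy ∧ dz

For a 1-form omega = sum_i f_i dx_i, the exterior derivative is
  d(omega) = sum_{i < j} (∂f_j/∂x_i - ∂f_i/∂x_j) dx_i ∧ dx_j.
  coefficient of dx ∧ dy: ∂f_2/∂x - ∂f_1/∂y = ∂(2*x*z + 3*y^2)/∂x - ∂(3*y^2 - 2*z^2)/∂y = -6*y + 2*z
  coefficient of dx ∧ dz: ∂f_3/∂x - ∂f_1/∂z = ∂(-3*x*y + y + 2*z^2)/∂x - ∂(3*y^2 - 2*z^2)/∂z = -3*y + 4*z
  coefficient of dy ∧ dz: ∂f_3/∂y - ∂f_2/∂z = ∂(-3*x*y + y + 2*z^2)/∂y - ∂(2*x*z + 3*y^2)/∂z = 1 - 5*x
Assembling: d(omega) = (-6*y + 2*z) dx ∧ dy + (-3*y + 4*z) dx ∧ dz + (1 - 5*x) dy ∧ dz.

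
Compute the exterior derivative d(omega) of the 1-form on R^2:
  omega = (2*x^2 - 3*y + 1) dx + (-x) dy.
d(omega) = (2) dx ∧ dy

For a 1-form omega = sum_i f_i dx_i, the exterior derivative is
  d(omega) = sum_{i < j} (∂f_j/∂x_i - ∂f_i/∂x_j) dx_i ∧ dx_j.
  coefficient of dx ∧ dy: ∂f_2/∂x - ∂f_1/∂y = ∂(-x)/∂x - ∂(2*x^2 - 3*y + 1)/∂y = 2
Assembling: d(omega) = (2) dx ∧ dy.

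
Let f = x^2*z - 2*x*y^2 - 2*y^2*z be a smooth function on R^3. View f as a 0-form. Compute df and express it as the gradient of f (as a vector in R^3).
df = (2*x*z - 2*y^2) dx + (4*y*(-x - z)) dy + (x^2 - 2*y^2) dz; grad f = (2*x*z - 2*y^2, 4*y*(-x - z), x^2 - 2*y^2)

For a 0-form f, d f = (∂f/∂x) dx + (∂f/∂y) dy + (∂f/∂z) dz. The components of the vector representation are exactly the entries of grad f in Cartesian coordinates:
  ∂f/∂x = 2*x*z - 2*y^2
  ∂f/∂y = 4*y*(-x - z)
  ∂f/∂z = x^2 - 2*y^2.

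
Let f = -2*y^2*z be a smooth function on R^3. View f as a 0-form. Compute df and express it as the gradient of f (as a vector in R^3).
df = (0) dx + (-4*y*z) dy + (-2*y^2) dz; grad f = (0, -4*y*z, -2*y^2)

For a 0-form f, d f = (∂f/∂x) dx + (∂f/∂y) dy + (∂f/∂z) dz. The components of the vector representation are exactly the entries of grad f in Cartesian coordinates:
  ∂f/∂x = 0
  ∂f/∂y = -4*y*z
  ∂f/∂z = -2*y^2.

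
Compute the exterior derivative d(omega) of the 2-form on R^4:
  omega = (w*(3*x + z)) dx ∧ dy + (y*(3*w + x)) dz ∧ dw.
d(omega) = (w) dx ∧ dy ∧ dz + (3*x + z) dx ∧ dy ∧ dw + (y) dx ∧ dz ∧ dw + (3*w + x) dy ∧ dz ∧ dw

For a 2-form omega = sum_{i<j} g_{ij} dx_i ∧ dx_j, the exterior derivative is
  d(omega) = sum_{i<j} d(g_{ij}) ∧ dx_i ∧ dx_j = sum_{i<j, k} (∂g_{ij}/∂x_k) dx_k ∧ dx_i ∧ dx_j.
Expand each term, using dx_k ∧ dx_i ∧ dx_j = sgn(permutation) dx_{(a)} ∧ dx_{(b)} ∧ dx_{(c)} with (a < b < c) sorted:
  d(w*(3*x + z)) includes (∂/∂z)(w*(3*x + z)) dz = (w) dz, which multiplied by dx ∧ dy gives (w) dx ∧ dy ∧ dz
  d(w*(3*x + z)) includes (∂/∂w)(w*(3*x + z)) dw = (3*x + z) dw, which multiplied by dx ∧ dy gives (3*x + z) dx ∧ dy ∧ dw
  d(y*(3*w + x)) includes (∂/∂x)(y*(3*w + x)) dx = (y) dx, which multiplied by dz ∧ dw gives (y) dx ∧ dz ∧ dw
  d(y*(3*w + x)) includes (∂/∂y)(y*(3*w + x)) dy = (3*w + x) dy, which multiplied by dz ∧ dw gives (3*w + x) dy ∧ dz ∧ dw
Collecting like 3-forms: d(omega) = (w) dx ∧ dy ∧ dz + (3*x + z) dx ∧ dy ∧ dw + (y) dx ∧ dz ∧ dw + (3*w + x) dy ∧ dz ∧ dw.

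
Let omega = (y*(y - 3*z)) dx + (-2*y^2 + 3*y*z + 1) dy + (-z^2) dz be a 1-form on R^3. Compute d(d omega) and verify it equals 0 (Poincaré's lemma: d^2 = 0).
d(d omega) = 0

Step 1: d omega = sum_{i<j} (∂f_j/∂x_i - ∂f_i/∂x_j) dx_i ∧ dx_j:
  coeff of dx ∧ dy: -2*y + 3*z
  coeff of dx ∧ dz: 3*y
  coeff of dy ∧ dz: -3*y
Step 2: Apply d again to each 2-form coefficient. The only possible 3-form in R^3 is dx ∧ dy ∧ dz, with coefficient
  ∂(coeff of dy∧dz)/∂x - ∂(coeff of dx∧dz)/∂y + ∂(coeff of dx∧dy)/∂z
  = ∂/∂x (-3*y) - ∂/∂y (3*y) + ∂/∂z (-2*y + 3*z).
Each of these terms simplifies to sums of mixed partials that cancel in pairs. The result is 0 (by equality of mixed partials for smooth functions — Schwarz / Clairaut).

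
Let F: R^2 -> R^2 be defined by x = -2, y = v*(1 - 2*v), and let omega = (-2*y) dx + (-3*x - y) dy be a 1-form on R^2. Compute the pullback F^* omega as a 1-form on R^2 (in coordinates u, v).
F^* omega = (-8*v^3 + 6*v^2 - 25*v + 6) dv

Using F^*(f dg) = (f ∘ F) d(g ∘ F), substitute each coordinate x_i by F_i(u, v) in f_i, and replace dx_i by d F_i = (∂F_i/∂u) du + (∂F_i/∂v) dv.
  For the x component: f_1(F) = 2*v*(2*v - 1); d F_1 = (0) du + (0) dv
  For the y component: f_2(F) = 2*v^2 - v + 6; d F_2 = (0) du + (1 - 4*v) dv
Combining and collecting du, dv coefficients:
  coeff of du: 0
  coeff of dv: -8*v^3 + 6*v^2 - 25*v + 6
F^* omega = (-8*v^3 + 6*v^2 - 25*v + 6) dv.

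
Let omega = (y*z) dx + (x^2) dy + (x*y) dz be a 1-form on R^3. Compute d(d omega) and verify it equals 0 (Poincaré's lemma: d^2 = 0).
d(d omega) = 0

Step 1: d omega = sum_{i<j} (∂f_j/∂x_i - ∂f_i/∂x_j) dx_i ∧ dx_j:
  coeff of dx ∧ dy: 2*x - z
  coeff of dx ∧ dz: 0
  coeff of dy ∧ dz: x
Step 2: Apply d again to each 2-form coefficient. The only possible 3-form in R^3 is dx ∧ dy ∧ dz, with coefficient
  ∂(coeff of dy∧dz)/∂x - ∂(coeff of dx∧dz)/∂y + ∂(coeff of dx∧dy)/∂z
  = ∂/∂x (x) - ∂/∂y (0) + ∂/∂z (2*x - z).
Each of these terms simplifies to sums of mixed partials that cancel in pairs. The result is 0 (by equality of mixed partials for smooth functions — Schwarz / Clairaut).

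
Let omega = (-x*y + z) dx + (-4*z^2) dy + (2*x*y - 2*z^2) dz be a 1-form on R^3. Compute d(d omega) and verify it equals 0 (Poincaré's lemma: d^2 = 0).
d(d omega) = 0

Step 1: d omega = sum_{i<j} (∂f_j/∂x_i - ∂f_i/∂x_j) dx_i ∧ dx_j:
  coeff of dx ∧ dy: x
  coeff of dx ∧ dz: 2*y - 1
  coeff of dy ∧ dz: 2*x + 8*z
Step 2: Apply d again to each 2-form coefficient. The only possible 3-form in R^3 is dx ∧ dy ∧ dz, with coefficient
  ∂(coeff of dy∧dz)/∂x - ∂(coeff of dx∧dz)/∂y + ∂(coeff of dx∧dy)/∂z
  = ∂/∂x (2*x + 8*z) - ∂/∂y (2*y - 1) + ∂/∂z (x).
Each of these terms simplifies to sums of mixed partials that cancel in pairs. The result is 0 (by equality of mixed partials for smooth functions — Schwarz / Clairaut).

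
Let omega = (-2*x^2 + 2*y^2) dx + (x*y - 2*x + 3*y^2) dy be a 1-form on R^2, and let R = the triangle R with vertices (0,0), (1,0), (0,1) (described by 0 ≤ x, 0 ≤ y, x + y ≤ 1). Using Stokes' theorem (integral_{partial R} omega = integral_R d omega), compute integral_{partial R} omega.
integral_(partial R) omega = -3/2

Stokes: integral_partial_R omega = integral_R d omega with d omega = (∂Q/∂x - ∂P/∂y) dx ∧ dy.
  ∂Q/∂x = y - 2
  ∂P/∂y = 4*y
  integrand = ∂Q/∂x - ∂P/∂y = -3*y - 2.
Integrating over R: integral_0^1 integral_0^{1-x} (-3*y - 2) dy dx = -3/2.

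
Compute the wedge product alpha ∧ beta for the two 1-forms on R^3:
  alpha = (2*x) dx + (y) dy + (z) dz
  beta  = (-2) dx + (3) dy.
alpha ∧ beta = (6*x + 2*y) dx ∧ dy + (2*z) dx ∧ dz + (-3*z) dy ∧ dz

Distribute the wedge, using dx_i ∧ dx_j = -dx_j ∧ dx_i and dx_i ∧ dx_i = 0. For each pair (i, j) with i < j, the coefficient of dx_i ∧ dx_j in alpha ∧ beta is (alpha_i * beta_j - alpha_j * beta_i). Collecting: alpha ∧ beta = (6*x + 2*y) dx ∧ dy + (2*z) dx ∧ dz + (-3*z) dy ∧ dz.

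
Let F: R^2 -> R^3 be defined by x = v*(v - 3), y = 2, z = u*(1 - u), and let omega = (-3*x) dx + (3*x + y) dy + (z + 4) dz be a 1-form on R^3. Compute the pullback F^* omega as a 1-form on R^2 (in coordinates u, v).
F^* omega = (2*u^3 - 3*u^2 - 7*u + 4) du + (3*v*(-2*v^2 + 9*v - 9)) dv

Using F^*(f dg) = (f ∘ F) d(g ∘ F), substitute each coordinate x_i by F_i(u, v) in f_i, and replace dx_i by d F_i = (∂F_i/∂u) du + (∂F_i/∂v) dv.
  For the x component: f_1(F) = 3*v*(3 - v); d F_1 = (0) du + (2*v - 3) dv
  For the y component: f_2(F) = 3*v^2 - 9*v + 2; d F_2 = (0) du + (0) dv
  For the z component: f_3(F) = -u^2 + u + 4; d F_3 = (1 - 2*u) du + (0) dv
Combining and collecting du, dv coefficients:
  coeff of du: 2*u^3 - 3*u^2 - 7*u + 4
  coeff of dv: 3*v*(-2*v^2 + 9*v - 9)
F^* omega = (2*u^3 - 3*u^2 - 7*u + 4) du + (3*v*(-2*v^2 + 9*v - 9)) dv.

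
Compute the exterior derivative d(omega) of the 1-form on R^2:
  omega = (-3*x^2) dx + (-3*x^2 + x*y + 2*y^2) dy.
d(omega) = (-6*x + y) dx ∧ dy

For a 1-form omega = sum_i f_i dx_i, the exterior derivative is
  d(omega) = sum_{i < j} (∂f_j/∂x_i - ∂f_i/∂x_j) dx_i ∧ dx_j.
  coefficient of dx ∧ dy: ∂f_2/∂x - ∂f_1/∂y = ∂(-3*x^2 + x*y + 2*y^2)/∂x - ∂(-3*x^2)/∂y = -6*x + y
Assembling: d(omega) = (-6*x + y) dx ∧ dy.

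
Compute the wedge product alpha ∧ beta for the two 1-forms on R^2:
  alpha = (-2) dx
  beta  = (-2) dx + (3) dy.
alpha ∧ beta = (-6) dx ∧ dy

Distribute the wedge, using dx_i ∧ dx_j = -dx_j ∧ dx_i and dx_i ∧ dx_i = 0. For each pair (i, j) with i < j, the coefficient of dx_i ∧ dx_j in alpha ∧ beta is (alpha_i * beta_j - alpha_j * beta_i). Collecting: alpha ∧ beta = (-6) dx ∧ dy.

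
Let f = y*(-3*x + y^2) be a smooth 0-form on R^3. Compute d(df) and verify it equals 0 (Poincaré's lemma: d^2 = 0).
d(df) = 0

Step 1: df = sum_i (∂f/∂x_i) dx_i = (-3*y) dx + (-3*x + 3*y^2) dy + (0) dz.
Step 2: Apply d again. Using the 1-form formula, the coefficient of dx ∧ dy in d(df) is ∂^2 f/∂x ∂y - ∂^2 f/∂y ∂x = (-3) - (-3) = 0 (equality of mixed partials for smooth f).
Similarly for dx ∧ dz and dy ∧ dz — all coefficients vanish. So d(df) = 0.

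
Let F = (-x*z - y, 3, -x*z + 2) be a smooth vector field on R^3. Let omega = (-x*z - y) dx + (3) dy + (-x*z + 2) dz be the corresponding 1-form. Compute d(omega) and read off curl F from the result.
d(omega) = (0) dy ∧ dz + (-x + z) dz ∧ dx + (1) dx ∧ dy; curl F = (0, -x + z, 1)

d omega = sum_{i<j} (∂f_j/∂x_i - ∂f_i/∂x_j) dx_i ∧ dx_j. Under the identification (dy ∧ dz, dz ∧ dx, dx ∧ dy) ↔ (e_x, e_y, e_z), the coefficients are exactly the components of curl F. Compute:
  ∂R/∂y - ∂Q/∂z = (0) - (0) = 0
  ∂P/∂z - ∂R/∂x = (-x) - (-z) = -x + z
  ∂Q/∂x - ∂P/∂y = (0) - (-1) = 1.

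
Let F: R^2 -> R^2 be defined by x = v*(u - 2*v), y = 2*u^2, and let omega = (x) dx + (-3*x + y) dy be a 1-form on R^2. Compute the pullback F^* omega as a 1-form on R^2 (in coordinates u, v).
F^* omega = (8*u^3 - 12*u^2*v + 25*u*v^2 - 2*v^3) du + (v*(u^2 - 6*u*v + 8*v^2)) dv

Using F^*(f dg) = (f ∘ F) d(g ∘ F), substitute each coordinate x_i by F_i(u, v) in f_i, and replace dx_i by d F_i = (∂F_i/∂u) du + (∂F_i/∂v) dv.
  For the x component: f_1(F) = v*(u - 2*v); d F_1 = (v) du + (u - 4*v) dv
  For the y component: f_2(F) = 2*u^2 - 3*u*v + 6*v^2; d F_2 = (4*u) du + (0) dv
Combining and collecting du, dv coefficients:
  coeff of du: 8*u^3 - 12*u^2*v + 25*u*v^2 - 2*v^3
  coeff of dv: v*(u^2 - 6*u*v + 8*v^2)
F^* omega = (8*u^3 - 12*u^2*v + 25*u*v^2 - 2*v^3) du + (v*(u^2 - 6*u*v + 8*v^2)) dv.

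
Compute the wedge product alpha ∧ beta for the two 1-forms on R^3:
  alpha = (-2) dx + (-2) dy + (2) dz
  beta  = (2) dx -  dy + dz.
alpha ∧ beta = (6) dx ∧ dy + (-6) dx ∧ dz

Distribute the wedge, using dx_i ∧ dx_j = -dx_j ∧ dx_i and dx_i ∧ dx_i = 0. For each pair (i, j) with i < j, the coefficient of dx_i ∧ dx_j in alpha ∧ beta is (alpha_i * beta_j - alpha_j * beta_i). Collecting: alpha ∧ beta = (6) dx ∧ dy + (-6) dx ∧ dz.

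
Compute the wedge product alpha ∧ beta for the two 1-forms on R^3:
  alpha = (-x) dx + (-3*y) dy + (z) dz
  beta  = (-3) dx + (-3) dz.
alpha ∧ beta = (3*x + 3*z) dx ∧ dz + (-9*y) dx ∧ dy + (9*y) dy ∧ dz

Distribute the wedge, using dx_i ∧ dx_j = -dx_j ∧ dx_i and dx_i ∧ dx_i = 0. For each pair (i, j) with i < j, the coefficient of dx_i ∧ dx_j in alpha ∧ beta is (alpha_i * beta_j - alpha_j * beta_i). Collecting: alpha ∧ beta = (3*x + 3*z) dx ∧ dz + (-9*y) dx ∧ dy + (9*y) dy ∧ dz.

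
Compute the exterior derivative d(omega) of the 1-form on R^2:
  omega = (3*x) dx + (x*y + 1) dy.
d(omega) = (y) dx ∧ dy

For a 1-form omega = sum_i f_i dx_i, the exterior derivative is
  d(omega) = sum_{i < j} (∂f_j/∂x_i - ∂f_i/∂x_j) dx_i ∧ dx_j.
  coefficient of dx ∧ dy: ∂f_2/∂x - ∂f_1/∂y = ∂(x*y + 1)/∂x - ∂(3*x)/∂y = y
Assembling: d(omega) = (y) dx ∧ dy.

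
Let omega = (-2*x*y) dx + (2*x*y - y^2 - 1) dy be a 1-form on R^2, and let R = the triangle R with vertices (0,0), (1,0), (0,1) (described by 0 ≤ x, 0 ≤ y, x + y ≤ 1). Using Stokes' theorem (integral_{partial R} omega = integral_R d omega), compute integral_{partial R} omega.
integral_(partial R) omega = 2/3

Stokes: integral_partial_R omega = integral_R d omega with d omega = (∂Q/∂x - ∂P/∂y) dx ∧ dy.
  ∂Q/∂x = 2*y
  ∂P/∂y = -2*x
  integrand = ∂Q/∂x - ∂P/∂y = 2*x + 2*y.
Integrating over R: integral_0^1 integral_0^{1-x} (2*x + 2*y) dy dx = 2/3.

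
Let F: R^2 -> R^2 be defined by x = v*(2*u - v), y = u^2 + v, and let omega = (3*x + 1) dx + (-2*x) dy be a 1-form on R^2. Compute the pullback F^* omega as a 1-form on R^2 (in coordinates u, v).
F^* omega = (2*v*(-4*u^2 + 8*u*v - 3*v^2 + 1)) du + (12*u^2*v - 18*u*v^2 - 4*u*v + 2*u + 6*v^3 + 2*v^2 - 2*v) dv

Using F^*(f dg) = (f ∘ F) d(g ∘ F), substitute each coordinate x_i by F_i(u, v) in f_i, and replace dx_i by d F_i = (∂F_i/∂u) du + (∂F_i/∂v) dv.
  For the x component: f_1(F) = 6*u*v - 3*v^2 + 1; d F_1 = (2*v) du + (2*u - 2*v) dv
  For the y component: f_2(F) = 2*v*(-2*u + v); d F_2 = (2*u) du + (1) dv
Combining and collecting du, dv coefficients:
  coeff of du: 2*v*(-4*u^2 + 8*u*v - 3*v^2 + 1)
  coeff of dv: 12*u^2*v - 18*u*v^2 - 4*u*v + 2*u + 6*v^3 + 2*v^2 - 2*v
F^* omega = (2*v*(-4*u^2 + 8*u*v - 3*v^2 + 1)) du + (12*u^2*v - 18*u*v^2 - 4*u*v + 2*u + 6*v^3 + 2*v^2 - 2*v) dv.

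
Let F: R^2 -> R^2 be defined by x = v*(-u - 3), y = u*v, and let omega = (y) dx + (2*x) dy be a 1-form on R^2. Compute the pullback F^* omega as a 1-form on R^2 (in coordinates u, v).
F^* omega = (3*v^2*(-u - 2)) du + (3*u*v*(-u - 3)) dv

Using F^*(f dg) = (f ∘ F) d(g ∘ F), substitute each coordinate x_i by F_i(u, v) in f_i, and replace dx_i by d F_i = (∂F_i/∂u) du + (∂F_i/∂v) dv.
  For the x component: f_1(F) = u*v; d F_1 = (-v) du + (-u - 3) dv
  For the y component: f_2(F) = 2*v*(-u - 3); d F_2 = (v) du + (u) dv
Combining and collecting du, dv coefficients:
  coeff of du: 3*v^2*(-u - 2)
  coeff of dv: 3*u*v*(-u - 3)
F^* omega = (3*v^2*(-u - 2)) du + (3*u*v*(-u - 3)) dv.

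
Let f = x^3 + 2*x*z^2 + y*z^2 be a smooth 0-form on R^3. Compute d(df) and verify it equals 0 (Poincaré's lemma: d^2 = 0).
d(df) = 0

Step 1: df = sum_i (∂f/∂x_i) dx_i = (3*x^2 + 2*z^2) dx + (z^2) dy + (2*z*(2*x + y)) dz.
Step 2: Apply d again. Using the 1-form formula, the coefficient of dx ∧ dy in d(df) is ∂^2 f/∂x ∂y - ∂^2 f/∂y ∂x = (0) - (0) = 0 (equality of mixed partials for smooth f).
Similarly for dx ∧ dz and dy ∧ dz — all coefficients vanish. So d(df) = 0.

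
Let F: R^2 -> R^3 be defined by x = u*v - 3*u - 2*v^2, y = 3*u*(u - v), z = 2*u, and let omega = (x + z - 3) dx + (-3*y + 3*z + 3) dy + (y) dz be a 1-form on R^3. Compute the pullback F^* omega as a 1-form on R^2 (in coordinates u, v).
F^* omega = (-54*u^3 + 81*u^2*v + 42*u^2 - 26*u*v^2 - 28*u*v + 21*u - 2*v^3 + 6*v^2 - 12*v + 9) du + (27*u^3 - 26*u^2*v - 19*u^2 - 6*u*v^2 + 4*u*v - 12*u + 8*v^3 + 12*v) dv

Using F^*(f dg) = (f ∘ F) d(g ∘ F), substitute each coordinate x_i by F_i(u, v) in f_i, and replace dx_i by d F_i = (∂F_i/∂u) du + (∂F_i/∂v) dv.
  For the x component: f_1(F) = u*v - u - 2*v^2 - 3; d F_1 = (v - 3) du + (u - 4*v) dv
  For the y component: f_2(F) = -9*u^2 + 9*u*v + 6*u + 3; d F_2 = (6*u - 3*v) du + (-3*u) dv
  For the z component: f_3(F) = 3*u*(u - v); d F_3 = (2) du + (0) dv
Combining and collecting du, dv coefficients:
  coeff of du: -54*u^3 + 81*u^2*v + 42*u^2 - 26*u*v^2 - 28*u*v + 21*u - 2*v^3 + 6*v^2 - 12*v + 9
  coeff of dv: 27*u^3 - 26*u^2*v - 19*u^2 - 6*u*v^2 + 4*u*v - 12*u + 8*v^3 + 12*v
F^* omega = (-54*u^3 + 81*u^2*v + 42*u^2 - 26*u*v^2 - 28*u*v + 21*u - 2*v^3 + 6*v^2 - 12*v + 9) du + (27*u^3 - 26*u^2*v - 19*u^2 - 6*u*v^2 + 4*u*v - 12*u + 8*v^3 + 12*v) dv.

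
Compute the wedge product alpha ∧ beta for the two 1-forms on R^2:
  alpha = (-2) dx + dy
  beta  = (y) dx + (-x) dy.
alpha ∧ beta = (2*x - y) dx ∧ dy

Distribute the wedge, using dx_i ∧ dx_j = -dx_j ∧ dx_i and dx_i ∧ dx_i = 0. For each pair (i, j) with i < j, the coefficient of dx_i ∧ dx_j in alpha ∧ beta is (alpha_i * beta_j - alpha_j * beta_i). Collecting: alpha ∧ beta = (2*x - y) dx ∧ dy.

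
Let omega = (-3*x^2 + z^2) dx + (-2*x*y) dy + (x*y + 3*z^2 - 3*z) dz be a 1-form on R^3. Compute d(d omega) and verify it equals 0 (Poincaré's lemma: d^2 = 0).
d(d omega) = 0

Step 1: d omega = sum_{i<j} (∂f_j/∂x_i - ∂f_i/∂x_j) dx_i ∧ dx_j:
  coeff of dx ∧ dy: -2*y
  coeff of dx ∧ dz: y - 2*z
  coeff of dy ∧ dz: x
Step 2: Apply d again to each 2-form coefficient. The only possible 3-form in R^3 is dx ∧ dy ∧ dz, with coefficient
  ∂(coeff of dy∧dz)/∂x - ∂(coeff of dx∧dz)/∂y + ∂(coeff of dx∧dy)/∂z
  = ∂/∂x (x) - ∂/∂y (y - 2*z) + ∂/∂z (-2*y).
Each of these terms simplifies to sums of mixed partials that cancel in pairs. The result is 0 (by equality of mixed partials for smooth functions — Schwarz / Clairaut).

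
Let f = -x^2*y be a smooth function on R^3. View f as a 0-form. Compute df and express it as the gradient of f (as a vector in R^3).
df = (-2*x*y) dx + (-x^2) dy + (0) dz; grad f = (-2*x*y, -x^2, 0)

For a 0-form f, d f = (∂f/∂x) dx + (∂f/∂y) dy + (∂f/∂z) dz. The components of the vector representation are exactly the entries of grad f in Cartesian coordinates:
  ∂f/∂x = -2*x*y
  ∂f/∂y = -x^2
  ∂f/∂z = 0.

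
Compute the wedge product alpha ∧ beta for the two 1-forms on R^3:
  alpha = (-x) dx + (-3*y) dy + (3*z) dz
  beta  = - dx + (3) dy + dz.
alpha ∧ beta = (-3*x - 3*y) dx ∧ dy + (-x + 3*z) dx ∧ dz + (-3*y - 9*z) dy ∧ dz

Distribute the wedge, using dx_i ∧ dx_j = -dx_j ∧ dx_i and dx_i ∧ dx_i = 0. For each pair (i, j) with i < j, the coefficient of dx_i ∧ dx_j in alpha ∧ beta is (alpha_i * beta_j - alpha_j * beta_i). Collecting: alpha ∧ beta = (-3*x - 3*y) dx ∧ dy + (-x + 3*z) dx ∧ dz + (-3*y - 9*z) dy ∧ dz.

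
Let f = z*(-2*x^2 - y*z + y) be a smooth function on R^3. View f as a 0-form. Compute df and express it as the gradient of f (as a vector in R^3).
df = (-4*x*z) dx + (z*(1 - z)) dy + (-2*x^2 - 2*y*z + y) dz; grad f = (-4*x*z, z*(1 - z), -2*x^2 - 2*y*z + y)

For a 0-form f, d f = (∂f/∂x) dx + (∂f/∂y) dy + (∂f/∂z) dz. The components of the vector representation are exactly the entries of grad f in Cartesian coordinates:
  ∂f/∂x = -4*x*z
  ∂f/∂y = z*(1 - z)
  ∂f/∂z = -2*x^2 - 2*y*z + y.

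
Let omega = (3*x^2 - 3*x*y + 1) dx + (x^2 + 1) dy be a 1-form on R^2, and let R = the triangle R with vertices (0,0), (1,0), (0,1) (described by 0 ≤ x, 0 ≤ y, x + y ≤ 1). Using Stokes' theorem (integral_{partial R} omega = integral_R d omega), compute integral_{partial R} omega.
integral_(partial R) omega = 5/6

Stokes: integral_partial_R omega = integral_R d omega with d omega = (∂Q/∂x - ∂P/∂y) dx ∧ dy.
  ∂Q/∂x = 2*x
  ∂P/∂y = -3*x
  integrand = ∂Q/∂x - ∂P/∂y = 5*x.
Integrating over R: integral_0^1 integral_0^{1-x} (5*x) dy dx = 5/6.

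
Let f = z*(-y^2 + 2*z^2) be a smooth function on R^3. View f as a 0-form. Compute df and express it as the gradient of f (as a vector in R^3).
df = (0) dx + (-2*y*z) dy + (-y^2 + 6*z^2) dz; grad f = (0, -2*y*z, -y^2 + 6*z^2)

For a 0-form f, d f = (∂f/∂x) dx + (∂f/∂y) dy + (∂f/∂z) dz. The components of the vector representation are exactly the entries of grad f in Cartesian coordinates:
  ∂f/∂x = 0
  ∂f/∂y = -2*y*z
  ∂f/∂z = -y^2 + 6*z^2.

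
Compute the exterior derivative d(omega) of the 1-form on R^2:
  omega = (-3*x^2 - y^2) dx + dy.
d(omega) = (2*y) dx ∧ dy

For a 1-form omega = sum_i f_i dx_i, the exterior derivative is
  d(omega) = sum_{i < j} (∂f_j/∂x_i - ∂f_i/∂x_j) dx_i ∧ dx_j.
  coefficient of dx ∧ dy: ∂f_2/∂x - ∂f_1/∂y = ∂(1)/∂x - ∂(-3*x^2 - y^2)/∂y = 2*y
Assembling: d(omega) = (2*y) dx ∧ dy.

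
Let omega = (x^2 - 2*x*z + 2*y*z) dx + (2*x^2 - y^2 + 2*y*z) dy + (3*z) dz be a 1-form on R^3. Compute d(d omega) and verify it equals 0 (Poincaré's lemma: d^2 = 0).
d(d omega) = 0

Step 1: d omega = sum_{i<j} (∂f_j/∂x_i - ∂f_i/∂x_j) dx_i ∧ dx_j:
  coeff of dx ∧ dy: 4*x - 2*z
  coeff of dx ∧ dz: 2*x - 2*y
  coeff of dy ∧ dz: -2*y
Step 2: Apply d again to each 2-form coefficient. The only possible 3-form in R^3 is dx ∧ dy ∧ dz, with coefficient
  ∂(coeff of dy∧dz)/∂x - ∂(coeff of dx∧dz)/∂y + ∂(coeff of dx∧dy)/∂z
  = ∂/∂x (-2*y) - ∂/∂y (2*x - 2*y) + ∂/∂z (4*x - 2*z).
Each of these terms simplifies to sums of mixed partials that cancel in pairs. The result is 0 (by equality of mixed partials for smooth functions — Schwarz / Clairaut).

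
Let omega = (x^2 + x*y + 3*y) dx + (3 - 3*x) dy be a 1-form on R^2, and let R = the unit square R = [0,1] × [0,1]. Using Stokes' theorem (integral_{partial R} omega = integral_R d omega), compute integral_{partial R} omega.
integral_(partial R) omega = -13/2

Stokes: integral_partial_R omega = integral_R d omega with d omega = (∂Q/∂x - ∂P/∂y) dx ∧ dy.
  ∂Q/∂x = -3
  ∂P/∂y = x + 3
  integrand = ∂Q/∂x - ∂P/∂y = -x - 6.
Integrating over R: integral_0^1 integral_0^1 (-x - 6) dx dy = -13/2.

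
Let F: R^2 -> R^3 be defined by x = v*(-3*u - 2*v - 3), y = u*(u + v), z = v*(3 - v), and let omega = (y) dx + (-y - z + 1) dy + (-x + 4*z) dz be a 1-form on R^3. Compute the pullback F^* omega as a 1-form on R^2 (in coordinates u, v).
F^* omega = (-2*u^3 - 6*u^2*v - 2*u*v^2 - 6*u*v + 2*u + v^3 - 3*v^2 + v) du + (-4*u^3 - 8*u^2*v - 3*u^2 - 9*u*v^2 + 3*u*v + u + 4*v^3 - 36*v^2 + 45*v) dv

Using F^*(f dg) = (f ∘ F) d(g ∘ F), substitute each coordinate x_i by F_i(u, v) in f_i, and replace dx_i by d F_i = (∂F_i/∂u) du + (∂F_i/∂v) dv.
  For the x component: f_1(F) = u*(u + v); d F_1 = (-3*v) du + (-3*u - 4*v - 3) dv
  For the y component: f_2(F) = -u^2 - u*v + v^2 - 3*v + 1; d F_2 = (2*u + v) du + (u) dv
  For the z component: f_3(F) = v*(3*u - 2*v + 15); d F_3 = (0) du + (3 - 2*v) dv
Combining and collecting du, dv coefficients:
  coeff of du: -2*u^3 - 6*u^2*v - 2*u*v^2 - 6*u*v + 2*u + v^3 - 3*v^2 + v
  coeff of dv: -4*u^3 - 8*u^2*v - 3*u^2 - 9*u*v^2 + 3*u*v + u + 4*v^3 - 36*v^2 + 45*v
F^* omega = (-2*u^3 - 6*u^2*v - 2*u*v^2 - 6*u*v + 2*u + v^3 - 3*v^2 + v) du + (-4*u^3 - 8*u^2*v - 3*u^2 - 9*u*v^2 + 3*u*v + u + 4*v^3 - 36*v^2 + 45*v) dv.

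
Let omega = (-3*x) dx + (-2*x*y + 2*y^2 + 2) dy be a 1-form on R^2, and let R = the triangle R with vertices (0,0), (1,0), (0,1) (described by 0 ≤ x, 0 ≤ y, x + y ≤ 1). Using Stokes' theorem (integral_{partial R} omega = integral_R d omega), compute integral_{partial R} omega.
integral_(partial R) omega = -1/3

Stokes: integral_partial_R omega = integral_R d omega with d omega = (∂Q/∂x - ∂P/∂y) dx ∧ dy.
  ∂Q/∂x = -2*y
  ∂P/∂y = 0
  integrand = ∂Q/∂x - ∂P/∂y = -2*y.
Integrating over R: integral_0^1 integral_0^{1-x} (-2*y) dy dx = -1/3.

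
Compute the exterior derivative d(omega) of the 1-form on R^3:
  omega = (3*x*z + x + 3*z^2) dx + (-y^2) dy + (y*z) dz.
d(omega) = (-3*x - 6*z) dx ∧ dz + (z) dy ∧ dz

For a 1-form omega = sum_i f_i dx_i, the exterior derivative is
  d(omega) = sum_{i < j} (∂f_j/∂x_i - ∂f_i/∂x_j) dx_i ∧ dx_j.
  coefficient of dx ∧ dz: ∂f_3/∂x - ∂f_1/∂z = ∂(y*z)/∂x - ∂(3*x*z + x + 3*z^2)/∂z = -3*x - 6*z
  coefficient of dy ∧ dz: ∂f_3/∂y - ∂f_2/∂z = ∂(y*z)/∂y - ∂(-y^2)/∂z = z
Assembling: d(omega) = (-3*x - 6*z) dx ∧ dz + (z) dy ∧ dz.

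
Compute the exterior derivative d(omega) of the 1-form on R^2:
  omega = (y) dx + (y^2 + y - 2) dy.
d(omega) = (-1) dx ∧ dy

For a 1-form omega = sum_i f_i dx_i, the exterior derivative is
  d(omega) = sum_{i < j} (∂f_j/∂x_i - ∂f_i/∂x_j) dx_i ∧ dx_j.
  coefficient of dx ∧ dy: ∂f_2/∂x - ∂f_1/∂y = ∂(y^2 + y - 2)/∂x - ∂(y)/∂y = -1
Assembling: d(omega) = (-1) dx ∧ dy.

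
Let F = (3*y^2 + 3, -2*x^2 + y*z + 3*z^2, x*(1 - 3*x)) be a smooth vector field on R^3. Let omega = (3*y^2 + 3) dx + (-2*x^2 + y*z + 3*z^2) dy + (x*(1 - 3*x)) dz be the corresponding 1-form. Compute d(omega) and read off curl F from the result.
d(omega) = (-y - 6*z) dy ∧ dz + (6*x - 1) dz ∧ dx + (-4*x - 6*y) dx ∧ dy; curl F = (-y - 6*z, 6*x - 1, -4*x - 6*y)

d omega = sum_{i<j} (∂f_j/∂x_i - ∂f_i/∂x_j) dx_i ∧ dx_j. Under the identification (dy ∧ dz, dz ∧ dx, dx ∧ dy) ↔ (e_x, e_y, e_z), the coefficients are exactly the components of curl F. Compute:
  ∂R/∂y - ∂Q/∂z = (0) - (y + 6*z) = -y - 6*z
  ∂P/∂z - ∂R/∂x = (0) - (1 - 6*x) = 6*x - 1
  ∂Q/∂x - ∂P/∂y = (-4*x) - (6*y) = -4*x - 6*y.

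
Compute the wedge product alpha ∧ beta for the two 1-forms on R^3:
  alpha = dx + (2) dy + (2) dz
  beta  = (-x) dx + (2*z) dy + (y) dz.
alpha ∧ beta = (2*x + 2*z) dx ∧ dy + (2*x + y) dx ∧ dz + (2*y - 4*z) dy ∧ dz

Distribute the wedge, using dx_i ∧ dx_j = -dx_j ∧ dx_i and dx_i ∧ dx_i = 0. For each pair (i, j) with i < j, the coefficient of dx_i ∧ dx_j in alpha ∧ beta is (alpha_i * beta_j - alpha_j * beta_i). Collecting: alpha ∧ beta = (2*x + 2*z) dx ∧ dy + (2*x + y) dx ∧ dz + (2*y - 4*z) dy ∧ dz.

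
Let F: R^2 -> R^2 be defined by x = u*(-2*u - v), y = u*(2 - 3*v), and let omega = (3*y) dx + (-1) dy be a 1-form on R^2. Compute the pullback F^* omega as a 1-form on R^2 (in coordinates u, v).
F^* omega = (36*u^2*v - 24*u^2 + 9*u*v^2 - 6*u*v + 3*v - 2) du + (3*u*(3*u*v - 2*u + 1)) dv

Using F^*(f dg) = (f ∘ F) d(g ∘ F), substitute each coordinate x_i by F_i(u, v) in f_i, and replace dx_i by d F_i = (∂F_i/∂u) du + (∂F_i/∂v) dv.
  For the x component: f_1(F) = 3*u*(2 - 3*v); d F_1 = (-4*u - v) du + (-u) dv
  For the y component: f_2(F) = -1; d F_2 = (2 - 3*v) du + (-3*u) dv
Combining and collecting du, dv coefficients:
  coeff of du: 36*u^2*v - 24*u^2 + 9*u*v^2 - 6*u*v + 3*v - 2
  coeff of dv: 3*u*(3*u*v - 2*u + 1)
F^* omega = (36*u^2*v - 24*u^2 + 9*u*v^2 - 6*u*v + 3*v - 2) du + (3*u*(3*u*v - 2*u + 1)) dv.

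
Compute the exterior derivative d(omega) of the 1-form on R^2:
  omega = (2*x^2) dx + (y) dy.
d(omega) = 0

For a 1-form omega = sum_i f_i dx_i, the exterior derivative is
  d(omega) = sum_{i < j} (∂f_j/∂x_i - ∂f_i/∂x_j) dx_i ∧ dx_j.

Assembling: d(omega) = 0.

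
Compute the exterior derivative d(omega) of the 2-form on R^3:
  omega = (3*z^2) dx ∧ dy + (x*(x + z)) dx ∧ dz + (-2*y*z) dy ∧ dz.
d(omega) = (6*z) dx ∧ dy ∧ dz

For a 2-form omega = sum_{i<j} g_{ij} dx_i ∧ dx_j, the exterior derivative is
  d(omega) = sum_{i<j} d(g_{ij}) ∧ dx_i ∧ dx_j = sum_{i<j, k} (∂g_{ij}/∂x_k) dx_k ∧ dx_i ∧ dx_j.
Expand each term, using dx_k ∧ dx_i ∧ dx_j = sgn(permutation) dx_{(a)} ∧ dx_{(b)} ∧ dx_{(c)} with (a < b < c) sorted:
  d(3*z^2) includes (∂/∂z)(3*z^2) dz = (6*z) dz, which multiplied by dx ∧ dy gives (6*z) dx ∧ dy ∧ dz
Collecting like 3-forms: d(omega) = (6*z) dx ∧ dy ∧ dz.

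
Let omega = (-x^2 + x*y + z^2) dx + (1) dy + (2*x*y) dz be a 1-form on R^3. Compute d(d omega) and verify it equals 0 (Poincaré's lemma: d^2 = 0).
d(d omega) = 0

Step 1: d omega = sum_{i<j} (∂f_j/∂x_i - ∂f_i/∂x_j) dx_i ∧ dx_j:
  coeff of dx ∧ dy: -x
  coeff of dx ∧ dz: 2*y - 2*z
  coeff of dy ∧ dz: 2*x
Step 2: Apply d again to each 2-form coefficient. The only possible 3-form in R^3 is dx ∧ dy ∧ dz, with coefficient
  ∂(coeff of dy∧dz)/∂x - ∂(coeff of dx∧dz)/∂y + ∂(coeff of dx∧dy)/∂z
  = ∂/∂x (2*x) - ∂/∂y (2*y - 2*z) + ∂/∂z (-x).
Each of these terms simplifies to sums of mixed partials that cancel in pairs. The result is 0 (by equality of mixed partials for smooth functions — Schwarz / Clairaut).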